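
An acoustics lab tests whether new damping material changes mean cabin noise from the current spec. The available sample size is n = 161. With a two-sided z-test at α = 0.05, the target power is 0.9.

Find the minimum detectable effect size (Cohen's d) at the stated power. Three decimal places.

d ≈ 0.255

Need Φ(δ − 1.960) = 0.9, so δ = 1.960 + 1.282 = 3.242.
(The second rejection-region term Φ(−δ − z_{α/2}) is negligible and dropped.)
δ = d·√n ⇒ d = δ/√n = 3.242/√161 = 0.2555.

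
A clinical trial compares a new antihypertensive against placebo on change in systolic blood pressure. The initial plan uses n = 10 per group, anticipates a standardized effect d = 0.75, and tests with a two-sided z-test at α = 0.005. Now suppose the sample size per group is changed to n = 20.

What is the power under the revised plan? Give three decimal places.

With n = 20 per group: δ = d·√(n/2) = 0.75 × √(20/2) = 2.3717. Critical value z_{0.0025} = 2.807.
Revised power = Φ(δ − 2.807) + Φ(−δ − 2.807) = Φ(-0.435) + Φ(-5.179) = 0.3317 + 0.0000 = 0.3317.

Power ≈ 0.332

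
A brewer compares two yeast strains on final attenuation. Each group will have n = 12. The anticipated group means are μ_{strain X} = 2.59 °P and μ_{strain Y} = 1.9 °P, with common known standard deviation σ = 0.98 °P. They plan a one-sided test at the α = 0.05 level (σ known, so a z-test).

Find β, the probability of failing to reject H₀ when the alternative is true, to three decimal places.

Standardized effect: d = |μ_{strain X} − μ_{strain Y}| / σ = |2.59 − 1.9| / 0.98 = 0.7041
Noncentrality parameter: λ = d·√(n/2) = 0.7041 × √(12/2) = 1.7246
Critical value for a one-sided test at α = 0.05: z_α = 1.645.
Power = P(Z > 1.645 − λ) = Φ(0.080) = 0.5318.
Type II error: β = 1 − power = 1 − 0.5318 = 0.4682.

β ≈ 0.468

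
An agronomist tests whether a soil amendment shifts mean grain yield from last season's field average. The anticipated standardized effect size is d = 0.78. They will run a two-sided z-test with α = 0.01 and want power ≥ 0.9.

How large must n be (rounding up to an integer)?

For power 0.9 need Φ(δ − z_{0.005}) = 0.9, so δ = z_{0.005} + z_{0.10} = 2.576 + 1.282 = 3.857.
(Ignoring the negligible lower-tail rejection probability gives the usual closed-form inversion.)
δ = d·√n ⇒ n = (δ/d)² = (3.857 / 0.78)² = 24.46.
Round up to the next whole unit.

n = 25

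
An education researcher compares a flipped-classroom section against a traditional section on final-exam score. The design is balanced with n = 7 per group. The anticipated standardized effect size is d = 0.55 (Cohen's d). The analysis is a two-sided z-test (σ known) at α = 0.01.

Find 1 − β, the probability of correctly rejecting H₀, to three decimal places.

Power ≈ 0.061

Noncentrality parameter: δ = d·√(n/2) = 0.55 × √(7/2) = 1.0290
Critical value for a two-sided test at α = 0.01: z_{α/2} = 2.576.
Power = Φ(δ − 2.576) + Φ(−δ − 2.576) = Φ(-1.547) + Φ(-3.605) = 0.0609 + 0.0002 = 0.0611.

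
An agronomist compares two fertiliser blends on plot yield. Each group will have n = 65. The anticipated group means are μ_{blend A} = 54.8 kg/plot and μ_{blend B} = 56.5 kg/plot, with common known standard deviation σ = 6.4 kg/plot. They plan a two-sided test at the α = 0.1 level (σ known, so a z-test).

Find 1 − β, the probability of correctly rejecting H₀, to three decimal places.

Power ≈ 0.449

Standardized effect: d = |μ_{blend A} − μ_{blend B}| / σ = |54.8 − 56.5| / 6.4 = 0.2656
Noncentrality parameter: δ = d·√(n/2) = 0.2656 × √(65/2) = 1.5143
Critical value for a two-sided test at α = 0.1: z_{α/2} = 1.645.
Power = Φ(δ − 1.645) + Φ(−δ − 1.645) = Φ(-0.131) + Φ(-3.159) = 0.4481 + 0.0008 = 0.4489.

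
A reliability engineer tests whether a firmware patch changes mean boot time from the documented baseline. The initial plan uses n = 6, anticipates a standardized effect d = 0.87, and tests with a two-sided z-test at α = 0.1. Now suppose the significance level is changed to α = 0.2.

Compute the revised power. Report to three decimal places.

δ = d·√n = 0.87 × √6 = 2.1311 (unchanged). New critical value: z_{0.1} = 1.282.
Revised power = Φ(δ − 1.282) + Φ(−δ − 1.282) = Φ(0.850) + Φ(-3.413) = 0.8022 + 0.0003 = 0.8025.

Power ≈ 0.803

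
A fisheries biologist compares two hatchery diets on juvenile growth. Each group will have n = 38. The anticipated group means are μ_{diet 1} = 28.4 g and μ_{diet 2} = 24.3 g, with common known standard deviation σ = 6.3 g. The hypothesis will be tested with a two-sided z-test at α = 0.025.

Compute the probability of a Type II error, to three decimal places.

Standardized effect: d = |μ_{diet 1} − μ_{diet 2}| / σ = |28.4 − 24.3| / 6.3 = 0.6508
Noncentrality parameter: δ = d·√(n/2) = 0.6508 × √(38/2) = 2.8367
Two-sided α = 0.025 → critical value z_{0.0125} = 2.241.
Power = Φ(δ − 2.241) + Φ(−δ − 2.241) = Φ(0.595) + Φ(-5.078) = 0.7242 + 0.0000 = 0.7242.
Type II error: β = 1 − power = 1 − 0.7242 = 0.2758.

β ≈ 0.276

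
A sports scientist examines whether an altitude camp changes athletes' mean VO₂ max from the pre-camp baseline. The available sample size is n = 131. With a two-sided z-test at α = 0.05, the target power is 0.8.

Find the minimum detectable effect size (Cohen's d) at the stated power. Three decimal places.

d ≈ 0.245

Required noncentrality: δ = z_{0.025} + z_{0.20} = 1.960 + 0.842 = 2.802.
(The second rejection-region term Φ(−δ − z_{α/2}) is negligible and dropped.)
δ = d·√n ⇒ d = δ/√n = 2.802/√131 = 0.2448.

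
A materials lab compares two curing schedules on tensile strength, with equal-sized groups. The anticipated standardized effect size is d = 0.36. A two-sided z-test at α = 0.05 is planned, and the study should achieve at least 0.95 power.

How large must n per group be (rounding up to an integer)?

Set Φ(δ − 1.960) = 0.95; then δ − 1.960 = Φ⁻¹(0.95) = 1.645, giving δ = 3.605.
(Ignoring the negligible lower-tail rejection probability gives the usual closed-form inversion.)
δ = d·√(n/2) ⇒ n = 2(δ/d)² = 2 × (3.605 / 0.36)² = 200.54.
Rounding up, n = 201 per group.

n = 201 per group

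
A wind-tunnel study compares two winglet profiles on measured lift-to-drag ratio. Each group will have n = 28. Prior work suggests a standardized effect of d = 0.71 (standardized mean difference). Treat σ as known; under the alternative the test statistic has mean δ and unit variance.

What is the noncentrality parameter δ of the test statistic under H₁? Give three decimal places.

δ ≈ 2.657

δ = d·√(n/2) = 0.71 × √(28/2) = 2.6566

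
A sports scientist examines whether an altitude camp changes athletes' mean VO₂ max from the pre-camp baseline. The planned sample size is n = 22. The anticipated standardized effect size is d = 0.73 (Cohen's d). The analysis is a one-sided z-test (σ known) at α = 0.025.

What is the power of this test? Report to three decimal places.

Noncentrality parameter: δ = d·√n = 0.73 × √22 = 3.4240
Critical value for a one-sided test at α = 0.025: z_α = 1.960.
Power = Φ(δ − 1.960) = Φ(1.464) = 0.9284.

Power ≈ 0.928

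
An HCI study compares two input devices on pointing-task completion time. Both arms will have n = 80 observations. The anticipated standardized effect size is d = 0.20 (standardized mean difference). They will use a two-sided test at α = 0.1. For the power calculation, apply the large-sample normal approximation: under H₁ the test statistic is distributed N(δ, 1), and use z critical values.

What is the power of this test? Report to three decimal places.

Power ≈ 0.354

Noncentrality parameter: λ = d·√(n/2) = 0.20 × √(80/2) = 1.2649
Two-sided α = 0.1 → critical value z_{0.05} = 1.645.
Power = Φ(λ − 1.645) + Φ(−λ − 1.645) = Φ(-0.380) + Φ(-2.910) = 0.3520 + 0.0018 = 0.3538.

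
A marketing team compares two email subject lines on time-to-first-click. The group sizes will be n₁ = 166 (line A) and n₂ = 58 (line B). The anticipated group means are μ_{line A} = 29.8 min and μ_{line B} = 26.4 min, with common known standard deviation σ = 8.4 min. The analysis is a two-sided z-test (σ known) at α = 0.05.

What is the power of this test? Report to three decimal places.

Power ≈ 0.756

Standardized effect: d = |μ_{line A} − μ_{line B}| / σ = |29.8 − 26.4| / 8.4 = 0.4048
Noncentrality parameter: δ = d / √(1/n₁ + 1/n₂) = 0.4048 / √(1/166 + 1/58) = 2.6537
Critical value for a two-sided test at α = 0.05: z_{α/2} = 1.960.
Power = Φ(δ − 1.960) + Φ(−δ − 1.960) = Φ(0.694) + Φ(-4.614) = 0.7561 + 0.0000 = 0.7561.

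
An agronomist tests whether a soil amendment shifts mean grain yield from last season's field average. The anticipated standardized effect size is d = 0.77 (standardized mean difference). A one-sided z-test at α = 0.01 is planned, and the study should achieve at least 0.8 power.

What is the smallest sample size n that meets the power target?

n = 17

For power 0.8 need Φ(δ − z_{0.01}) = 0.8, so δ = z_{0.01} + z_{0.20} = 2.326 + 0.842 = 3.168.
δ = d·√n ⇒ n = (δ/d)² = (3.168 / 0.77)² = 16.93.
Rounding up, n = 17.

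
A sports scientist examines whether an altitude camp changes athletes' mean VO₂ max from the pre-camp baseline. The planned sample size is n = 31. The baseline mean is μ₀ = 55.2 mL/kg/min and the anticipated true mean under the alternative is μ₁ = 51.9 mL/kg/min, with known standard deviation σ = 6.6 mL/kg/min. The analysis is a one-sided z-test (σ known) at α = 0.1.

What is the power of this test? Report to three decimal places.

Standardized effect: d = |μ₁ − μ₀| / σ = |51.9 − 55.2| / 6.6 = 0.5000
Noncentrality parameter: λ = d·√n = 0.5000 × √31 = 2.7839
One-sided α = 0.1 → critical value z_{0.1} = 1.282.
Power = P(Z > 1.282 − λ) = Φ(1.502) = 0.9335.

Power ≈ 0.933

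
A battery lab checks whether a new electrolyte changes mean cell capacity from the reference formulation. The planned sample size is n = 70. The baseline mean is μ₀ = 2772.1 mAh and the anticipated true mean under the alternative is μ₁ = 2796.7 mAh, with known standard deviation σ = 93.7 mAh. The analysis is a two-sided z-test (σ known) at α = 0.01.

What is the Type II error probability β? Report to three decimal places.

Standardized effect: d = |μ₁ − μ₀| / σ = |2796.7 − 2772.1| / 93.7 = 0.2625
Noncentrality parameter: δ = d·√n = 0.2625 × √70 = 2.1966
Critical value for a two-sided test at α = 0.01: z_{α/2} = 2.576.
Power = Φ(δ − 2.576) + Φ(−δ − 2.576) = Φ(-0.379) + Φ(-4.772) = 0.3522 + 0.0000 = 0.3522.
Type II error: β = 1 − power = 1 − 0.3522 = 0.6478.

β ≈ 0.648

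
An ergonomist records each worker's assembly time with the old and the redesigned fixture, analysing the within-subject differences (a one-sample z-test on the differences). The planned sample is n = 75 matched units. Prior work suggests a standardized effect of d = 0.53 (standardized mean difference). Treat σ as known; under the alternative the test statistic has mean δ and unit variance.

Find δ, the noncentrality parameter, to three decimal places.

δ ≈ 4.590

The noncentrality parameter scales effect size by the design's sample-size factor: δ = d·√n = 0.53 × √75 = 4.5899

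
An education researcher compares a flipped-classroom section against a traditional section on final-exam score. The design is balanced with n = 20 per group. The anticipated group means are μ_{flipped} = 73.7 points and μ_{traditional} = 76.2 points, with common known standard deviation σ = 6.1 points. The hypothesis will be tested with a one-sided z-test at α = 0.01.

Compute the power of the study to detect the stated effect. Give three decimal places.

Power ≈ 0.151

Standardized effect: d = |μ_{flipped} − μ_{traditional}| / σ = |73.7 − 76.2| / 6.1 = 0.4098
Noncentrality parameter: λ = d·√(n/2) = 0.4098 × √(20/2) = 1.2960
One-sided α = 0.01 → critical value z_{0.01} = 2.326.
Power = P(Z > 2.326 − λ) = Φ(-1.030) = 0.1514.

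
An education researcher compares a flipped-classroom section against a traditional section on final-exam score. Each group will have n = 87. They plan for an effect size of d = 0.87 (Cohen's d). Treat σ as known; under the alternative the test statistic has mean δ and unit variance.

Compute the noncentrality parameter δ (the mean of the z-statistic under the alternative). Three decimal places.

δ = d·√(n/2) = 0.87 × √(87/2) = 5.7380

δ ≈ 5.738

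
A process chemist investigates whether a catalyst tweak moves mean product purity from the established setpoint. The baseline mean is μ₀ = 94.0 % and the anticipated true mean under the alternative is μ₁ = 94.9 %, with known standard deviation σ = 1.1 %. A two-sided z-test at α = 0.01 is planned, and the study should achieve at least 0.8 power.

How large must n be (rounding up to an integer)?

Standardized effect: d = |μ₁ − μ₀| / σ = |94.9 − 94.0| / 1.1 = 0.8182
Set Φ(δ − 2.576) = 0.8; then δ − 2.576 = Φ⁻¹(0.8) = 0.842, giving δ = 3.417.
(Ignoring the negligible lower-tail rejection probability gives the usual closed-form inversion.)
δ = d·√n ⇒ n = (δ/d)² = (3.417 / 0.8182)² = 17.45.
Round up to the next whole unit.

n = 18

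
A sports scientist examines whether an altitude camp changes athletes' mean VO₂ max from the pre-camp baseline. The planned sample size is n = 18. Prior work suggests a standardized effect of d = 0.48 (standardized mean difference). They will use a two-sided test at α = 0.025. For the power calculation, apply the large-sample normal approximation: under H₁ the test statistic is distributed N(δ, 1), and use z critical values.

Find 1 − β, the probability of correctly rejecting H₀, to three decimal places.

Noncentrality parameter: δ = d·√n = 0.48 × √18 = 2.0365
Two-sided α = 0.025 → critical value z_{0.0125} = 2.241.
Power = Φ(δ − 2.241) + Φ(−δ − 2.241) = Φ(-0.205) + Φ(-4.278) = 0.4188 + 0.0000 = 0.4188.

Power ≈ 0.419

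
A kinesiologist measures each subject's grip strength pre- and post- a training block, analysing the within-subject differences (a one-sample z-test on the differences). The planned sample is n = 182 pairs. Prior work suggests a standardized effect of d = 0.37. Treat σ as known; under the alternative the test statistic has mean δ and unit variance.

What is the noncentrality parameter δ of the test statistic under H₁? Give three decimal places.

δ ≈ 4.992

The noncentrality parameter scales effect size by the design's sample-size factor: δ = d·√n = 0.37 × √182 = 4.9916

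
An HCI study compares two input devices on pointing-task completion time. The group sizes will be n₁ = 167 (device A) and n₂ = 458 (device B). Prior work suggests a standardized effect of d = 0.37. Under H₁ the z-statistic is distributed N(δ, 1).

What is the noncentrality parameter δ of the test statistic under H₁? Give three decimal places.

The noncentrality parameter scales effect size by the design's sample-size factor: δ = d / √(1/n₁ + 1/n₂) = 0.37 / √(1/167 + 1/458) = 4.0931

δ ≈ 4.093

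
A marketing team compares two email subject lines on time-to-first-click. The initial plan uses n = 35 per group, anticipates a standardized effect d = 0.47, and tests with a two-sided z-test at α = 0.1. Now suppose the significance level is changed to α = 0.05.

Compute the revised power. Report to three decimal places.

Power ≈ 0.503

δ = d·√(n/2) = 0.47 × √(35/2) = 1.9662 (unchanged). New critical value: z_{0.025} = 1.960.
Revised power = Φ(δ − 1.960) + Φ(−δ − 1.960) = Φ(0.006) + Φ(-3.926) = 0.5025 + 0.0000 = 0.5025.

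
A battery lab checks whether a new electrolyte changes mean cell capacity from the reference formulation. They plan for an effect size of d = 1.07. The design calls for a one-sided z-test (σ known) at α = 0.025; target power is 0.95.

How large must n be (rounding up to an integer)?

Set Φ(δ − 1.960) = 0.95; then δ − 1.960 = Φ⁻¹(0.95) = 1.645, giving δ = 3.605.
δ = d·√n ⇒ n = (δ/d)² = (3.605 / 1.07)² = 11.35.
Rounding up, n = 12.

n = 12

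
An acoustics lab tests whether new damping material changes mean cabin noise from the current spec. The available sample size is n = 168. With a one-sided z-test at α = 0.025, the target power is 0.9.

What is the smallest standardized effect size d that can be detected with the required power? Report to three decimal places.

d ≈ 0.250

Need Φ(δ − 1.960) = 0.9, so δ = 1.960 + 1.282 = 3.242.
δ = d·√n ⇒ d = δ/√n = 3.242/√168 = 0.2501.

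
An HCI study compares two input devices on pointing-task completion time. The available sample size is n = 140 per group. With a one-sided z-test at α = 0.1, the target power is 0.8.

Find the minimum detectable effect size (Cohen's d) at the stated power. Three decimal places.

Required noncentrality: δ = z_{0.1} + z_{0.20} = 1.282 + 0.842 = 2.123.
δ = d·√(n/2) ⇒ d = δ/√(n/2) = 2.123/√(140/2) = 0.2538.

d ≈ 0.254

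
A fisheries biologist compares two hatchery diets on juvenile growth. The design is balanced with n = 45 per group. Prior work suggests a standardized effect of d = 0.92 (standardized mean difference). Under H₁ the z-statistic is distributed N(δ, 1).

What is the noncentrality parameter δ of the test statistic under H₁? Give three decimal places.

δ ≈ 4.364

The noncentrality parameter scales effect size by the design's sample-size factor: δ = d·√(n/2) = 0.92 × √(45/2) = 4.3639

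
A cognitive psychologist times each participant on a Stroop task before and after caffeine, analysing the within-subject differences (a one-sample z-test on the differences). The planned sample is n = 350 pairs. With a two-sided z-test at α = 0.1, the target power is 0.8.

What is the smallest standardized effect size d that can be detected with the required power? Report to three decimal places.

d ≈ 0.133

Required noncentrality: δ = z_{0.05} + z_{0.20} = 1.645 + 0.842 = 2.486.
(Lower-tail contribution to power is negligible for δ > 0.)
δ = d·√n ⇒ d = δ/√n = 2.486/√350 = 0.1329.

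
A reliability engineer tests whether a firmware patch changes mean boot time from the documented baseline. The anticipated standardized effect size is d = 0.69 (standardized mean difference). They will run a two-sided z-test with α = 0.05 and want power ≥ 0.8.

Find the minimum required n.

For power 0.8 need Φ(δ − z_{0.025}) = 0.8, so δ = z_{0.025} + z_{0.20} = 1.960 + 0.842 = 2.802.
(Ignoring the negligible lower-tail rejection probability gives the usual closed-form inversion.)
δ = d·√n ⇒ n = (δ/d)² = (2.802 / 0.69)² = 16.49.
Rounding up, n = 17.

n = 17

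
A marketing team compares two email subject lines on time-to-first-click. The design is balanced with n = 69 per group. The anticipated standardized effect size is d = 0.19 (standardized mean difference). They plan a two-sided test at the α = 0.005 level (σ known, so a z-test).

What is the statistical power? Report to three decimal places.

Noncentrality parameter: δ = d·√(n/2) = 0.19 × √(69/2) = 1.1160
Two-sided α = 0.005 → critical value z_{0.0025} = 2.807.
Power = Φ(δ − 2.807) + Φ(−δ − 2.807) = Φ(-1.691) + Φ(-3.923) = 0.0454 + 0.0000 = 0.0455.

Power ≈ 0.045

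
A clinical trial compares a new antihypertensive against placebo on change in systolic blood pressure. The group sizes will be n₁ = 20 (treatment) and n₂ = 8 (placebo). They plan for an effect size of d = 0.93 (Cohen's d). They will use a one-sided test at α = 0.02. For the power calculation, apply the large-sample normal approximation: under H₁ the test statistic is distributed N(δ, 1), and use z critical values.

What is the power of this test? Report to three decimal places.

Noncentrality parameter: δ = d / √(1/n₁ + 1/n₂) = 0.93 / √(1/20 + 1/8) = 2.2231
Critical value for a one-sided test at α = 0.02: z_α = 2.054.
Power = Φ(δ − 2.054) = Φ(0.169) = 0.5672.

Power ≈ 0.567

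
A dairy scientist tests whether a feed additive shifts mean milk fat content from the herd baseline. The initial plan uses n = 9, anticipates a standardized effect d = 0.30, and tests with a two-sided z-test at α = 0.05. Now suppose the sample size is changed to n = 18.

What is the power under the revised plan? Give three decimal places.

With n = 18: δ = d·√n = 0.30 × √18 = 1.2728. Critical value z_{0.025} = 1.960.
Revised power = Φ(δ − 1.960) + Φ(−δ − 1.960) = Φ(-0.687) + Φ(-3.233) = 0.2460 + 0.0006 = 0.2466.

Power ≈ 0.247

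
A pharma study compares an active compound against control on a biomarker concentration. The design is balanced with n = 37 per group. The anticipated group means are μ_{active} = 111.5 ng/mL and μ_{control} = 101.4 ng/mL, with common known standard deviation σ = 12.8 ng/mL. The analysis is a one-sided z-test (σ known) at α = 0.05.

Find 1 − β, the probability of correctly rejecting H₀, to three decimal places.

Power ≈ 0.960

Standardized effect: d = |μ_{active} − μ_{control}| / σ = |111.5 − 101.4| / 12.8 = 0.7891
Noncentrality parameter: δ = d·√(n/2) = 0.7891 × √(37/2) = 3.3939
One-sided α = 0.05 → critical value z_{0.05} = 1.645.
Power = P(Z > 1.645 − δ) = Φ(1.749) = 0.9599.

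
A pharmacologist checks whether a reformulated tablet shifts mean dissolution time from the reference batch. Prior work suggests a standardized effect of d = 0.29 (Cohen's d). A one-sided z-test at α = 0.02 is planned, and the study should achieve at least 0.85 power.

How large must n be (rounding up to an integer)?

n = 114

Set Φ(δ − 2.054) = 0.85; then δ − 2.054 = Φ⁻¹(0.85) = 1.036, giving δ = 3.090.
δ = d·√n ⇒ n = (δ/d)² = (3.090 / 0.29)² = 113.55.
Round up to the next whole unit.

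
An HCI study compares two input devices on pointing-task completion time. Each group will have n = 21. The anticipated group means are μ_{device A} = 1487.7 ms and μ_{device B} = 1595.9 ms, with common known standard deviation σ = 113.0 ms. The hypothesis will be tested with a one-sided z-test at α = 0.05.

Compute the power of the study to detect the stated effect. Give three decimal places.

Power ≈ 0.928

Standardized effect: d = |μ_{device A} − μ_{device B}| / σ = |1487.7 − 1595.9| / 113.0 = 0.9575
Noncentrality parameter: δ = d·√(n/2) = 0.9575 × √(21/2) = 3.1027
One-sided α = 0.05 → critical value z_{0.05} = 1.645.
Power = P(Z > 1.645 − δ) = Φ(1.458) = 0.9276.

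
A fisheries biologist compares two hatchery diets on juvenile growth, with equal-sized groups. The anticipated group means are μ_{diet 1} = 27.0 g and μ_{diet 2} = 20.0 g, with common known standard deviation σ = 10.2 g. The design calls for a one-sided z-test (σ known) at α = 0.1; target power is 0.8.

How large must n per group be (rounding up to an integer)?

n = 20 per group

Standardized effect: d = |μ_{diet 1} − μ_{diet 2}| / σ = |27.0 − 20.0| / 10.2 = 0.6863
Set Φ(δ − 1.282) = 0.8; then δ − 1.282 = Φ⁻¹(0.8) = 0.842, giving δ = 2.123.
δ = d·√(n/2) ⇒ n = 2(δ/d)² = 2 × (2.123 / 0.6863)² = 19.14.
Rounding up, n = 20 per group.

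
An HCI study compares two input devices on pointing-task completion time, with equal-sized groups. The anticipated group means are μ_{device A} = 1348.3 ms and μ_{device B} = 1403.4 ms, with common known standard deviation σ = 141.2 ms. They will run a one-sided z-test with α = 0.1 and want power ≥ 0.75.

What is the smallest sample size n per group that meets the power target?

n = 51 per group

Standardized effect: d = |μ_{device A} − μ_{device B}| / σ = |1348.3 − 1403.4| / 141.2 = 0.3902
For power 0.75 need Φ(δ − z_{0.1}) = 0.75, so δ = z_{0.1} + z_{0.25} = 1.282 + 0.674 = 1.956.
δ = d·√(n/2) ⇒ n = 2(δ/d)² = 2 × (1.956 / 0.3902)² = 50.25.
Rounding up, n = 51 per group.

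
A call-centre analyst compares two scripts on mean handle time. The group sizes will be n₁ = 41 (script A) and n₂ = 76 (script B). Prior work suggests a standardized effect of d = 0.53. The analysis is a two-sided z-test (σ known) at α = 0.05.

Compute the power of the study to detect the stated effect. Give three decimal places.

Power ≈ 0.781

Noncentrality parameter: δ = d / √(1/n₁ + 1/n₂) = 0.53 / √(1/41 + 1/76) = 2.7352
Critical value for a two-sided test at α = 0.05: z_{α/2} = 1.960.
Power = Φ(δ − 1.960) + Φ(−δ − 1.960) = Φ(0.775) + Φ(-4.695) = 0.7809 + 0.0000 = 0.7809.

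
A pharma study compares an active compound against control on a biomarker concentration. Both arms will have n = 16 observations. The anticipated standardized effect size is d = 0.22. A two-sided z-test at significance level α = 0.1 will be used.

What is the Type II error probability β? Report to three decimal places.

Noncentrality parameter: δ = d·√(n/2) = 0.22 × √(16/2) = 0.6223
Two-sided α = 0.1 → critical value z_{0.05} = 1.645.
Power = Φ(δ − 1.645) + Φ(−δ − 1.645) = Φ(-1.023) + Φ(-2.267) = 0.1532 + 0.0117 = 0.1649.
Type II error: β = 1 − power = 1 − 0.1649 = 0.8351.

β ≈ 0.835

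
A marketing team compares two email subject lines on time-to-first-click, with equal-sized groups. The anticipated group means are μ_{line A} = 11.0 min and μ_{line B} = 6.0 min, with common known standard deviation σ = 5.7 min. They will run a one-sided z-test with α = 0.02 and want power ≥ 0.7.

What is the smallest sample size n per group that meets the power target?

Standardized effect: d = |μ_{line A} − μ_{line B}| / σ = |11.0 − 6.0| / 5.7 = 0.8772
Set Φ(δ − 2.054) = 0.7; then δ − 2.054 = Φ⁻¹(0.7) = 0.524, giving δ = 2.578.
δ = d·√(n/2) ⇒ n = 2(δ/d)² = 2 × (2.578 / 0.8772)² = 17.28.
Rounding up, n = 18 per group.

n = 18 per group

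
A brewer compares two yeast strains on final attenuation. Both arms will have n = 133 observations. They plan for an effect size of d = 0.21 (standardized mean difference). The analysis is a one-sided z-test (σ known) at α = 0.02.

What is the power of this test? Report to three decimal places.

Noncentrality parameter: δ = d·√(n/2) = 0.21 × √(133/2) = 1.7125
Critical value for a one-sided test at α = 0.02: z_α = 2.054.
Power = Φ(δ − 2.054) = Φ(-0.341) = 0.3665.

Power ≈ 0.366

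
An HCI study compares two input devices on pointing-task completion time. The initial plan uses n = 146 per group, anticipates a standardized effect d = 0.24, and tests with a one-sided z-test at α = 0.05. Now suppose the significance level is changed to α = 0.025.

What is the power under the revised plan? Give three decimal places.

δ = d·√(n/2) = 0.24 × √(146/2) = 2.0506 (unchanged). New critical value: z_{0.025} = 1.960.
Revised power = Φ(δ − 1.960) = Φ(0.091) = 0.5361.

Power ≈ 0.536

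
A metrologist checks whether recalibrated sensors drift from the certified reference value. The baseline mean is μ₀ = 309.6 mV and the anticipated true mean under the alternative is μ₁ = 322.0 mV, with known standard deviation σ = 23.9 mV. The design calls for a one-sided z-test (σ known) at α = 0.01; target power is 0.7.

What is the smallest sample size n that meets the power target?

Standardized effect: d = |μ₁ − μ₀| / σ = |322.0 − 309.6| / 23.9 = 0.5188
Set Φ(δ − 2.326) = 0.7; then δ − 2.326 = Φ⁻¹(0.7) = 0.524, giving δ = 2.851.
δ = d·√n ⇒ n = (δ/d)² = (2.851 / 0.5188)² = 30.19.
Rounding up, n = 31.

n = 31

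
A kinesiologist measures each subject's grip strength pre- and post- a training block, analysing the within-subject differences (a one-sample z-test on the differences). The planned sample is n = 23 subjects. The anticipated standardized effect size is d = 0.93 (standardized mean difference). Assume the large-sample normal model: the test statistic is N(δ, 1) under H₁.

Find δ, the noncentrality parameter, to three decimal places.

δ ≈ 4.460

The noncentrality parameter scales effect size by the design's sample-size factor: δ = d·√n = 0.93 × √23 = 4.4601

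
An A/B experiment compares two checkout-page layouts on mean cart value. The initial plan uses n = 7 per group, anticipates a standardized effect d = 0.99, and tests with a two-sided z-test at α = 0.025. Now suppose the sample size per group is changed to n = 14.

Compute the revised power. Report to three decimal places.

Power ≈ 0.647

With n = 14 per group: δ = d·√(n/2) = 0.99 × √(14/2) = 2.6193. Critical value z_{0.0125} = 2.241.
Revised power = Φ(δ − 2.241) + Φ(−δ − 2.241) = Φ(0.378) + Φ(-4.861) = 0.6472 + 0.0000 = 0.6472.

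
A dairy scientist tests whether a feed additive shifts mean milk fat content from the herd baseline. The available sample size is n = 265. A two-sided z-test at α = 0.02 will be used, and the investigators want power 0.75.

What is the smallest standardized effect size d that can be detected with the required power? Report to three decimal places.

Required noncentrality: δ = z_{0.01} + z_{0.25} = 2.326 + 0.674 = 3.001.
(The second rejection-region term Φ(−δ − z_{α/2}) is negligible and dropped.)
δ = d·√n ⇒ d = δ/√n = 3.001/√265 = 0.1843.

d ≈ 0.184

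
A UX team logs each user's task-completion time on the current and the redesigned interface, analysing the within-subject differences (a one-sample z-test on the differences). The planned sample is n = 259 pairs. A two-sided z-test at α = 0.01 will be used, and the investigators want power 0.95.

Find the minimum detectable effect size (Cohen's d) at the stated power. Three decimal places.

Required noncentrality: δ = z_{0.005} + z_{0.05} = 2.576 + 1.645 = 4.221.
(The second rejection-region term Φ(−δ − z_{α/2}) is negligible and dropped.)
δ = d·√n ⇒ d = δ/√n = 4.221/√259 = 0.2623.

d ≈ 0.262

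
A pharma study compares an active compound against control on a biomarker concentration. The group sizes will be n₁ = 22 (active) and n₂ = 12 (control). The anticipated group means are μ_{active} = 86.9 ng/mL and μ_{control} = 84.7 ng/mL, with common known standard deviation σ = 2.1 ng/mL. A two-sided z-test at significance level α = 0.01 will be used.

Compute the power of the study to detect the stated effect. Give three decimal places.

Power ≈ 0.634

Standardized effect: d = |μ_{active} − μ_{control}| / σ = |86.9 − 84.7| / 2.1 = 1.0476
Noncentrality parameter: δ = d / √(1/n₁ + 1/n₂) = 1.0476 / √(1/22 + 1/12) = 2.9192
Critical value for a two-sided test at α = 0.01: z_{α/2} = 2.576.
Power = Φ(δ − 2.576) + Φ(−δ − 2.576) = Φ(0.343) + Φ(-5.495) = 0.6343 + 0.0000 = 0.6343.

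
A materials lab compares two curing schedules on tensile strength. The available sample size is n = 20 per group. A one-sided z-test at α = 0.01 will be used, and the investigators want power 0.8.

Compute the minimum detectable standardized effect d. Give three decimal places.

d ≈ 1.002

Required noncentrality: δ = z_{0.01} + z_{0.20} = 2.326 + 0.842 = 3.168.
δ = d·√(n/2) ⇒ d = δ/√(n/2) = 3.168/√(20/2) = 1.0018.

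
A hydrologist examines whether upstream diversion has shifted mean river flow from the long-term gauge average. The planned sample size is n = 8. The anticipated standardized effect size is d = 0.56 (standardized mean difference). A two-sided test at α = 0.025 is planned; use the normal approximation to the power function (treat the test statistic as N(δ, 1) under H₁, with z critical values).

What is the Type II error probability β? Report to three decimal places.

β ≈ 0.744

Noncentrality parameter: δ = d·√n = 0.56 × √8 = 1.5839
Critical value for a two-sided test at α = 0.025: z_{α/2} = 2.241.
Power = Φ(δ − 2.241) + Φ(−δ − 2.241) = Φ(-0.657) + Φ(-3.825) = 0.2554 + 0.0001 = 0.2555.
Type II error: β = 1 − power = 1 − 0.2555 = 0.7445.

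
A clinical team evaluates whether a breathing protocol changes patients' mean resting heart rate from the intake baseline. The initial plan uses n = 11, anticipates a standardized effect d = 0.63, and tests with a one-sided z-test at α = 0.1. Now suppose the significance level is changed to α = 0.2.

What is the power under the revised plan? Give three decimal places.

Power ≈ 0.894

δ = d·√n = 0.63 × √11 = 2.0895 (unchanged). New critical value: z_{0.2} = 0.842.
Revised power = P(Z > 0.842 − δ) = Φ(1.248) = 0.8940.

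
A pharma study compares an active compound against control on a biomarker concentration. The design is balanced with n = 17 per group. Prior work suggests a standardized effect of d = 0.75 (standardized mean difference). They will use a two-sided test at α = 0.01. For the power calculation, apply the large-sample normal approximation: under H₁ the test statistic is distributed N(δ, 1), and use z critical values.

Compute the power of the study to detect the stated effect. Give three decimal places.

Noncentrality parameter: δ = d·√(n/2) = 0.75 × √(17/2) = 2.1866
Critical value for a two-sided test at α = 0.01: z_{α/2} = 2.576.
Power = Φ(δ − 2.576) + Φ(−δ − 2.576) = Φ(-0.389) + Φ(-4.762) = 0.3486 + 0.0000 = 0.3486.

Power ≈ 0.349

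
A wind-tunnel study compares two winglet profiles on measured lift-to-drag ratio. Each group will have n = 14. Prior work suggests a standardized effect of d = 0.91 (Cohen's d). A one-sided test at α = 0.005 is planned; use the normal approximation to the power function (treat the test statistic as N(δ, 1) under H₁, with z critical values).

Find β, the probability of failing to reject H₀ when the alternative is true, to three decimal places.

β ≈ 0.567

Noncentrality parameter: δ = d·√(n/2) = 0.91 × √(14/2) = 2.4076
One-sided α = 0.005 → critical value z_{0.005} = 2.576.
Power = P(Z > 2.576 − δ) = Φ(-0.168) = 0.4332.
Type II error: β = 1 − power = 1 − 0.4332 = 0.5668.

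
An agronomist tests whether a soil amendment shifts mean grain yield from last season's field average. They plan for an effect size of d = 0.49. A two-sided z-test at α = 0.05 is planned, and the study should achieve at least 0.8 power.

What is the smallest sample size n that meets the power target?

n = 33

For power 0.8 need Φ(δ − z_{0.025}) = 0.8, so δ = z_{0.025} + z_{0.20} = 1.960 + 0.842 = 2.802.
(Ignoring the negligible lower-tail rejection probability gives the usual closed-form inversion.)
δ = d·√n ⇒ n = (δ/d)² = (2.802 / 0.49)² = 32.69.
Round up to the next whole unit.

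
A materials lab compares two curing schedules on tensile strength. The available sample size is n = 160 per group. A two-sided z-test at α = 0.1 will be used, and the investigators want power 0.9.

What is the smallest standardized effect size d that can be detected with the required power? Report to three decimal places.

d ≈ 0.327

Required noncentrality: δ = z_{0.05} + z_{0.10} = 1.645 + 1.282 = 2.926.
(The second rejection-region term Φ(−δ − z_{α/2}) is negligible and dropped.)
δ = d·√(n/2) ⇒ d = δ/√(n/2) = 2.926/√(160/2) = 0.3272.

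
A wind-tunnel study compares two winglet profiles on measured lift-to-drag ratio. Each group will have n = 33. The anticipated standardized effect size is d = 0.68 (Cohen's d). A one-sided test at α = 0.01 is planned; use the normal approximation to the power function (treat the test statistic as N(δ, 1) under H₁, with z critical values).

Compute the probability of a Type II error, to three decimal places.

β ≈ 0.331

Noncentrality parameter: δ = d·√(n/2) = 0.68 × √(33/2) = 2.7622
Critical value for a one-sided test at α = 0.01: z_α = 2.326.
Power = Φ(δ − 2.326) = Φ(0.436) = 0.6685.
Type II error: β = 1 − power = 1 − 0.6685 = 0.3315.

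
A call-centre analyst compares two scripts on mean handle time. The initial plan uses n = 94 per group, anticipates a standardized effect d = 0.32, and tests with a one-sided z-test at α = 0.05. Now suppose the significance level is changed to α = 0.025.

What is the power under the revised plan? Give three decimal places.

δ = d·√(n/2) = 0.32 × √(94/2) = 2.1938 (unchanged). New critical value: z_{0.025} = 1.960.
Revised power = P(Z > 1.960 − δ) = Φ(0.234) = 0.5924.

Power ≈ 0.592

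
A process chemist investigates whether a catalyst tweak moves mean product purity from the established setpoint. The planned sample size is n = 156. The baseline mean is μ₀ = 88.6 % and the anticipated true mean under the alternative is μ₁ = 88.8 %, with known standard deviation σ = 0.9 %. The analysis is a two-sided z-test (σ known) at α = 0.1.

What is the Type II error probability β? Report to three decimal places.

β ≈ 0.129

Standardized effect: d = |μ₁ − μ₀| / σ = |88.8 − 88.6| / 0.9 = 0.2222
Noncentrality parameter: δ = d·√n = 0.2222 × √156 = 2.7756
Two-sided α = 0.1 → critical value z_{0.05} = 1.645.
Power = Φ(δ − 1.645) + Φ(−δ − 1.645) = Φ(1.131) + Φ(-4.420) = 0.8709 + 0.0000 = 0.8709.
Type II error: β = 1 − power = 1 − 0.8709 = 0.1291.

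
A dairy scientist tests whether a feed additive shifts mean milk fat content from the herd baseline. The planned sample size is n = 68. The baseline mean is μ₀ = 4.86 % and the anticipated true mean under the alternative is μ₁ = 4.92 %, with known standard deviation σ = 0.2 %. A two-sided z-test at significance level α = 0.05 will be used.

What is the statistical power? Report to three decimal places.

Standardized effect: d = |μ₁ − μ₀| / σ = |4.92 − 4.86| / 0.2 = 0.3000
Noncentrality parameter: δ = d·√n = 0.3000 × √68 = 2.4739
Critical value for a two-sided test at α = 0.05: z_{α/2} = 1.960.
Power = Φ(δ − 1.960) + Φ(−δ − 1.960) = Φ(0.514) + Φ(-4.434) = 0.6963 + 0.0000 = 0.6963.

Power ≈ 0.696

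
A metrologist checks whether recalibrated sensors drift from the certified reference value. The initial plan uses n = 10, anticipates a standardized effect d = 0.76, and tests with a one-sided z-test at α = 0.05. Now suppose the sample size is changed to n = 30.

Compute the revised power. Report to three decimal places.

Power ≈ 0.994

With n = 30: δ = d·√n = 0.76 × √30 = 4.1627. Critical value z_{0.05} = 1.645.
Revised power = P(Z > 1.645 − δ) = Φ(2.518) = 0.9941.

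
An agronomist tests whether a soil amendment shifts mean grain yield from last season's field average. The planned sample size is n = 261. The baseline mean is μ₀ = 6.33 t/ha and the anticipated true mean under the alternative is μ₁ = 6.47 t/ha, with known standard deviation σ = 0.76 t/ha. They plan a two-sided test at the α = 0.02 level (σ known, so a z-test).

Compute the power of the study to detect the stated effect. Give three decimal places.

Power ≈ 0.742

Standardized effect: d = |μ₁ − μ₀| / σ = |6.47 − 6.33| / 0.76 = 0.1842
Noncentrality parameter: δ = d·√n = 0.1842 × √261 = 2.9760
Two-sided α = 0.02 → critical value z_{0.01} = 2.326.
Power = Φ(δ − 2.326) + Φ(−δ − 2.326) = Φ(0.650) + Φ(-5.302) = 0.7420 + 0.0000 = 0.7420.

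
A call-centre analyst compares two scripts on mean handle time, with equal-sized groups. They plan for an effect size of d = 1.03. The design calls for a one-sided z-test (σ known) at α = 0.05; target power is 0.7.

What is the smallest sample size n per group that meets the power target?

For power 0.7 need Φ(δ − z_{0.05}) = 0.7, so δ = z_{0.05} + z_{0.30} = 1.645 + 0.524 = 2.169.
δ = d·√(n/2) ⇒ n = 2(δ/d)² = 2 × (2.169 / 1.03)² = 8.87.
Round up to the next whole unit.

n = 9 per group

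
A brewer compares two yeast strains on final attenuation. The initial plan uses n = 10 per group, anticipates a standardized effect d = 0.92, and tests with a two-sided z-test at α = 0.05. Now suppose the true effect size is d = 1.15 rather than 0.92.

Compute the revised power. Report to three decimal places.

Power ≈ 0.730

With d = 1.15: δ = d·√(n/2) = 1.15 × √(10/2) = 2.5715. Critical value z_{0.025} = 1.960.
Revised power = Φ(δ − 1.960) + Φ(−δ − 1.960) = Φ(0.612) + Φ(-4.531) = 0.7296 + 0.0000 = 0.7296.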